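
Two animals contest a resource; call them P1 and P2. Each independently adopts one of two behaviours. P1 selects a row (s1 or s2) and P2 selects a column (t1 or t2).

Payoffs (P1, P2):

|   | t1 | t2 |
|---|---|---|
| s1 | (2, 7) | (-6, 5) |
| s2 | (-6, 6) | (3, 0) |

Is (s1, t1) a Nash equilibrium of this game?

At (s1, t1), P1 earns 2; switching to s2 would give -6, so P1 has no profitable deviation.
P2 earns 7; switching to t2 would give 5, so P2 has no profitable deviation.
Neither player can gain by a unilateral deviation, so this profile is a Nash equilibrium.

Yes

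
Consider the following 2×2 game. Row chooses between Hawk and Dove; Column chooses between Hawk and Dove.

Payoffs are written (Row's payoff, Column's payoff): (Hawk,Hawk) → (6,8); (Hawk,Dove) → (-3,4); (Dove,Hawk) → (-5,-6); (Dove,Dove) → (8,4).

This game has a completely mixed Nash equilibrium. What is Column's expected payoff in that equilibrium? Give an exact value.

First find p, the probability Row plays Hawk, from Column's indifference between Hawk and Dove: 8p − 6(1−p) = 4p + 4(1−p), giving p = 5/7.
Since Column is indifferent in equilibrium, Column's expected payoff equals the payoff from either column against (5/7, 2/7). Using Hawk: 8(5/7) − 6(2/7) = 4.

4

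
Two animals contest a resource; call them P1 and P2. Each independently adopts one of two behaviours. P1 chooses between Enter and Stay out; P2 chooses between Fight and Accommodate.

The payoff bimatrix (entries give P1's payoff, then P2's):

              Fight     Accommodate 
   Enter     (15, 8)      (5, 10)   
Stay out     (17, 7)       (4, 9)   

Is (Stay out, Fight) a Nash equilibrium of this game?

No

At (Stay out, Fight), P1 earns 17; switching to Enter would give 15, so P1 has no profitable deviation.
P2 earns 7; switching to Accommodate would give 9, so P2 would deviate.
Since at least one player can profitably deviate, this is not a Nash equilibrium.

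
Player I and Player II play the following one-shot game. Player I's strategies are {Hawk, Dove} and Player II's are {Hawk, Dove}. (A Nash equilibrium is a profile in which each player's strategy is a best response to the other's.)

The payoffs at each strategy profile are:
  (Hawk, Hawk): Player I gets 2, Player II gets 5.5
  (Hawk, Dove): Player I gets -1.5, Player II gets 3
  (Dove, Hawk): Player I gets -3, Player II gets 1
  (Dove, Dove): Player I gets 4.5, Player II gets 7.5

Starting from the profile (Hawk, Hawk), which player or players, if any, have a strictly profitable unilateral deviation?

Neither

Player I at (Hawk, Hawk) earns 2; deviating to Dove yields -3 — not better.
Player II earns 5.5; deviating to Dove yields 3 — not better.
Neither player can strictly improve; the profile is a Nash equilibrium.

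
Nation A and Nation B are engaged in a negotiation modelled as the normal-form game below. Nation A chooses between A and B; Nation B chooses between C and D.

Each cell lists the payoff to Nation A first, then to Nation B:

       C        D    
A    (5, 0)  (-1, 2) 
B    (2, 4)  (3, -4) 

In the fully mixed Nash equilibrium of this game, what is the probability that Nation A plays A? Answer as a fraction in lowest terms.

Let r be the probability that Nation A plays A. In a completely mixed equilibrium, Nation B must be indifferent between C and D.
Nation B's expected payoff from C is 4(1−r); from D it is 2r − 4(1−r).
Setting these equal: −4r + 4 = 6r − 4, so r = 4/5.

4/5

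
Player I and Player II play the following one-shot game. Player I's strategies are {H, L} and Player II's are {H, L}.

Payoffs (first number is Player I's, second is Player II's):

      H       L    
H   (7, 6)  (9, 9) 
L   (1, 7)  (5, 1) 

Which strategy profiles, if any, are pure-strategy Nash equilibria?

(H, H): Player II prefers L (9 > 6) — not an equilibrium.
(H, L): Player I gets 9 ≥ 5 from L, and Player II gets 9 ≥ 6 from H — Nash equilibrium.
(L, H): Player I prefers H (7 > 1) — not an equilibrium.
(L, L): Player I prefers H (9 > 5); Player II prefers H (7 > 1) — not an equilibrium.

(H, L)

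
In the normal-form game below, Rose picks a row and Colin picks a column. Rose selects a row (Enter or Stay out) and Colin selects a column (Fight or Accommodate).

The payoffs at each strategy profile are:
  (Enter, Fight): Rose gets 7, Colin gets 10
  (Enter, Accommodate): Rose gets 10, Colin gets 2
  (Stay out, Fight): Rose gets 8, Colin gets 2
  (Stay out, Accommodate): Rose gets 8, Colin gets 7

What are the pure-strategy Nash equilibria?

none

(Enter, Fight): Rose prefers Stay out (8 > 7) — not an equilibrium.
(Enter, Accommodate): Colin prefers Fight (10 > 2) — not an equilibrium.
(Stay out, Fight): Colin prefers Accommodate (7 > 2) — not an equilibrium.
(Stay out, Accommodate): Rose prefers Enter (10 > 8) — not an equilibrium.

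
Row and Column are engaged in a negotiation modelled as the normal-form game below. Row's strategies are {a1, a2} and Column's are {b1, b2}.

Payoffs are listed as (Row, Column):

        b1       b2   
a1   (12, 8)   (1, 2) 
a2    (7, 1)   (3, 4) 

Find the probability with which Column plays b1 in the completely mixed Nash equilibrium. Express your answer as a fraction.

Let c be the probability that Column plays b1. In a completely mixed equilibrium, Row must be indifferent between a1 and a2.
Row's expected payoff from a1 is 12c + (1−c); from a2 it is 7c + 3(1−c).
Setting these equal: 11c + 1 = 4c + 3, so c = 2/7.

2/7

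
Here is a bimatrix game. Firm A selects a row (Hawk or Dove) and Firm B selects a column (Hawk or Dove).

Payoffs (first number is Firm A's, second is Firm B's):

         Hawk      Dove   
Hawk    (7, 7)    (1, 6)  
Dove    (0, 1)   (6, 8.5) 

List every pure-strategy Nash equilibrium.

(Hawk, Hawk) and (Dove, Dove)

(Hawk, Hawk): Firm A gets 7 ≥ 0 from Dove, and Firm B gets 7 ≥ 6 from Dove — Nash equilibrium.
(Hawk, Dove): Firm A prefers Dove (6 > 1); Firm B prefers Hawk (7 > 6) — not an equilibrium.
(Dove, Hawk): Firm A prefers Hawk (7 > 0); Firm B prefers Dove (8.5 > 1) — not an equilibrium.
(Dove, Dove): Firm A gets 6 ≥ 1 from Hawk, and Firm B gets 8.5 ≥ 1 from Hawk — Nash equilibrium.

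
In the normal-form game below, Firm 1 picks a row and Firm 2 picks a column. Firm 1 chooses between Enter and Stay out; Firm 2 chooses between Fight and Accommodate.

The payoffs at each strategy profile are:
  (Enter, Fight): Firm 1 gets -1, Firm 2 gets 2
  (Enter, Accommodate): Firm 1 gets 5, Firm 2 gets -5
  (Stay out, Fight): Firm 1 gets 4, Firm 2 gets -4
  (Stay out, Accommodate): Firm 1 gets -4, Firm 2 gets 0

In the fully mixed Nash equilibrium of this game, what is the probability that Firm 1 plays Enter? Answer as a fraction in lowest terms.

Let x be the probability that Firm 1 plays Enter. In a completely mixed equilibrium, Firm 2 must be indifferent between Fight and Accommodate.
Firm 2's expected payoff from Fight is 2x − 4(1−x); from Accommodate it is −5x.
Setting these equal: 6x − 4 = −5x, so x = 4/11.

4/11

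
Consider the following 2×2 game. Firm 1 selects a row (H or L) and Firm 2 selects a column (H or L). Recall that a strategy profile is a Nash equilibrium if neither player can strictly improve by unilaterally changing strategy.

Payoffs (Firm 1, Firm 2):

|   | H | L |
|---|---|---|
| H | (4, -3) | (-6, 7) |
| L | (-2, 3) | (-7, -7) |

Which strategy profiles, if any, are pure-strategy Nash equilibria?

(H, L)

(H, H): Firm 2 prefers L (7 > -3) — not an equilibrium.
(H, L): Firm 1 gets -6 ≥ -7 from L, and Firm 2 gets 7 ≥ -3 from H — Nash equilibrium.
(L, H): Firm 1 prefers H (4 > -2) — not an equilibrium.
(L, L): Firm 1 prefers H (-6 > -7); Firm 2 prefers H (3 > -7) — not an equilibrium.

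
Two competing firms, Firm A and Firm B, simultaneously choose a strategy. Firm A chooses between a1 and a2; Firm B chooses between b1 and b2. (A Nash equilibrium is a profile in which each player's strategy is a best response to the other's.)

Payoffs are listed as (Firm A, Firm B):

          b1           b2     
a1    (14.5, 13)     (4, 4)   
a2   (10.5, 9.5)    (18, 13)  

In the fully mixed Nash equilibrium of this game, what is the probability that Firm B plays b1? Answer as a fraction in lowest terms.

7/9

Let c be the probability that Firm B plays b1. In a completely mixed equilibrium, Firm A must be indifferent between a1 and a2.
Firm A's expected payoff from a1 is 14.5c + 4(1−c); from a2 it is 10.5c + 18(1−c).
Setting these equal: 10.5c + 4 = −7.5c + 18, so c = 7/9.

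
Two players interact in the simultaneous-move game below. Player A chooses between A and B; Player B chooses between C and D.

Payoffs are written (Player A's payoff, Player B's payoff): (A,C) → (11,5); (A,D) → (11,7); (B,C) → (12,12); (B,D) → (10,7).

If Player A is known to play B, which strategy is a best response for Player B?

Against B, Player B earns 12 from C and 7 from D.
So C is the best response.

C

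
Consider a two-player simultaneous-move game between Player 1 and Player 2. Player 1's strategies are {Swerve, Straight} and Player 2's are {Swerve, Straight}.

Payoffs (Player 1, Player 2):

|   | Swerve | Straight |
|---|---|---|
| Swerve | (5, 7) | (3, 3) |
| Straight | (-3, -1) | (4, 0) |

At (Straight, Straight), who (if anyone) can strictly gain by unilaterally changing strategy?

Player 1 at (Straight, Straight) earns 4; deviating to Swerve yields 3 — not better.
Player 2 earns 0; deviating to Swerve yields -1 — not better.
Neither player can strictly improve; the profile is a Nash equilibrium.

Neither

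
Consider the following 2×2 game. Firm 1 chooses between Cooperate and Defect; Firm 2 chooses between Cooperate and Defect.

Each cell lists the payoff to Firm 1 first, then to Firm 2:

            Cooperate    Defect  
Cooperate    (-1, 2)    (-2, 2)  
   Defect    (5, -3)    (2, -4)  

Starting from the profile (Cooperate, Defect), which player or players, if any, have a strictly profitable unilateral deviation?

Firm 1

Firm 1 at (Cooperate, Defect) earns -2; deviating to Defect yields 2 — a strict improvement.
Firm 2 earns 2; deviating to Cooperate yields 2 — not better.
Only Firm 1 has a strictly profitable deviation.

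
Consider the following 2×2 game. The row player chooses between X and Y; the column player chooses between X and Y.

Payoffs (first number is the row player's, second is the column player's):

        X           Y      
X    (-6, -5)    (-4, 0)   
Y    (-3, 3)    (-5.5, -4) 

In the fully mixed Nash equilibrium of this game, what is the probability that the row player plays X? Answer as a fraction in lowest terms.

7/12

Let x be the probability that the row player plays X. In a completely mixed equilibrium, the column player must be indifferent between X and Y.
The column player's expected payoff from X is −5x + 3(1−x); from Y it is −4(1−x).
Setting these equal: −8x + 3 = 4x − 4, so x = 7/12.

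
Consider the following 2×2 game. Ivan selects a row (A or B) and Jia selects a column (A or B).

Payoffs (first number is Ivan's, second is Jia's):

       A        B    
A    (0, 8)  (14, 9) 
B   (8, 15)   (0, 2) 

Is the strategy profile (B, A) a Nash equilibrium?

Yes

At (B, A), Ivan earns 8; switching to A would give 0, so Ivan has no profitable deviation.
Jia earns 15; switching to B would give 2, so Jia has no profitable deviation.
Neither player can gain by a unilateral deviation, so this profile is a Nash equilibrium.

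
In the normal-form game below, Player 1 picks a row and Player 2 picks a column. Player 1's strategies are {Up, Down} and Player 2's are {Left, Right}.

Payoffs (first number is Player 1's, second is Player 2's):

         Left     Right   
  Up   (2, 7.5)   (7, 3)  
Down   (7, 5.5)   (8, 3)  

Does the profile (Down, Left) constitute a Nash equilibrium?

Yes

At (Down, Left), Player 1 earns 7; switching to Up would give 2, so Player 1 has no profitable deviation.
Player 2 earns 5.5; switching to Right would give 3, so Player 2 has no profitable deviation.
Neither player can gain by a unilateral deviation, so this profile is a Nash equilibrium.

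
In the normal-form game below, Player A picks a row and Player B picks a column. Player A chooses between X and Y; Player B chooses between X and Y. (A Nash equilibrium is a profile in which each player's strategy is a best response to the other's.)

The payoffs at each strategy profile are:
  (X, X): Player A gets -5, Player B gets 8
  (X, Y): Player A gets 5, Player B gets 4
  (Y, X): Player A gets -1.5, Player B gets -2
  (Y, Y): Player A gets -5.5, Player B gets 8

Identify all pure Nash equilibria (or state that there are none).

(X, X): Player A prefers Y (-1.5 > -5) — not an equilibrium.
(X, Y): Player B prefers X (8 > 4) — not an equilibrium.
(Y, X): Player B prefers Y (8 > -2) — not an equilibrium.
(Y, Y): Player A prefers X (5 > -5.5) — not an equilibrium.

none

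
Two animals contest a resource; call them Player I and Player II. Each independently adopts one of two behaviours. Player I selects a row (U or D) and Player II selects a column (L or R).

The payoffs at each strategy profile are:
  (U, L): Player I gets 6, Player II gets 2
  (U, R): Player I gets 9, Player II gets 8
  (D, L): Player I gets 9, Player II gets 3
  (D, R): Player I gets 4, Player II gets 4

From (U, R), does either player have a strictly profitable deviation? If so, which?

Player I at (U, R) earns 9; deviating to D yields 4 — not better.
Player II earns 8; deviating to L yields 2 — not better.
Neither player can strictly improve; the profile is a Nash equilibrium.

Neither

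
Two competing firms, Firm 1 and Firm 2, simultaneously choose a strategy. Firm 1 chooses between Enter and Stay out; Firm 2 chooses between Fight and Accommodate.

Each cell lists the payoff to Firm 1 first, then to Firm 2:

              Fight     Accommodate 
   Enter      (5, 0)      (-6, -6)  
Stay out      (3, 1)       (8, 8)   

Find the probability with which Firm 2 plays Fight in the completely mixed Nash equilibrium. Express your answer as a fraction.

Let q be the probability that Firm 2 plays Fight. In a completely mixed equilibrium, Firm 1 must be indifferent between Enter and Stay out.
Firm 1's expected payoff from Enter is 5q − 6(1−q); from Stay out it is 3q + 8(1−q).
Setting these equal: 11q − 6 = −5q + 8, so q = 7/8.

7/8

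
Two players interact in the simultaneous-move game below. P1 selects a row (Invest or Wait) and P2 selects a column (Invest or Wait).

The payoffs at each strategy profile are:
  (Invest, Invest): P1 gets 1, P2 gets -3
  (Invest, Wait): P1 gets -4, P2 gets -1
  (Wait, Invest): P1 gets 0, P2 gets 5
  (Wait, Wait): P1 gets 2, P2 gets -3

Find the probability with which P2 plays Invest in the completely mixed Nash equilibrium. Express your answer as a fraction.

6/7

Let y be the probability that P2 plays Invest. In a completely mixed equilibrium, P1 must be indifferent between Invest and Wait.
P1's expected payoff from Invest is y − 4(1−y); from Wait it is 2(1−y).
Setting these equal: 5y − 4 = −2y + 2, so y = 6/7.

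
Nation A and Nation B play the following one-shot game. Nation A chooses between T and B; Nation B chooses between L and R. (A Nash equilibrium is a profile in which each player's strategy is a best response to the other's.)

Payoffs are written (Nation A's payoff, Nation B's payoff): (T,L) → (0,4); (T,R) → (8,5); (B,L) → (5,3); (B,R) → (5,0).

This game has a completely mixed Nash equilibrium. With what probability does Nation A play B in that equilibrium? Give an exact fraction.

Let x be the probability that Nation A plays T. In a completely mixed equilibrium, Nation B must be indifferent between L and R.
Nation B's expected payoff from L is 4x + 3(1−x); from R it is 5x.
Setting these equal: x + 3 = 5x, so x = 3/4.
Therefore Nation A plays B with probability 1 − 3/4 = 1/4.

1/4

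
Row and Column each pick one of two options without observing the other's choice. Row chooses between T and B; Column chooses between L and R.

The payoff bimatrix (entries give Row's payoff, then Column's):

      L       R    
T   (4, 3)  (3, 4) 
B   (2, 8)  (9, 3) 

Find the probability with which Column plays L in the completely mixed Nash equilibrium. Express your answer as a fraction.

3/4

Let c be the probability that Column plays L. In a completely mixed equilibrium, Row must be indifferent between T and B.
Row's expected payoff from T is 4c + 3(1−c); from B it is 2c + 9(1−c).
Setting these equal: c + 3 = −7c + 9, so c = 3/4.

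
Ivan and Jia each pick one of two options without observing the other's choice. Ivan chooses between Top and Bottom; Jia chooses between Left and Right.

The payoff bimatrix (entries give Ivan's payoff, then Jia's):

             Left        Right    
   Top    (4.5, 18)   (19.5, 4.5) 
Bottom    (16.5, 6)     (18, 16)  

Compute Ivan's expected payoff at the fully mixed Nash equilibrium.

107/6

First find y, the probability Jia plays Left, from Ivan's indifference between Top and Bottom: 4.5y + 19.5(1−y) = 16.5y + 18(1−y), giving y = 1/9.
Since Ivan is indifferent in equilibrium, Ivan's expected payoff equals the payoff from either row against (1/9, 8/9). Using Top: 4.5(1/9) + 19.5(8/9) = 107/6.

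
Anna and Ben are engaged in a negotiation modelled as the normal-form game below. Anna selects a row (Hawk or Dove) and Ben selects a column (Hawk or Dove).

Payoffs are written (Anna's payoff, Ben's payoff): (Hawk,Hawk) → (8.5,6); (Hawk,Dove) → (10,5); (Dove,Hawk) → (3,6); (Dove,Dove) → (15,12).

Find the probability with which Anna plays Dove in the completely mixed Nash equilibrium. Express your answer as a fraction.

1/7

Let p be the probability that Anna plays Hawk. In a completely mixed equilibrium, Ben must be indifferent between Hawk and Dove.
Ben's expected payoff from Hawk is 6p + 6(1−p); from Dove it is 5p + 12(1−p).
Setting these equal: 6 = −7p + 12, so p = 6/7.
Therefore Anna plays Dove with probability 1 − 6/7 = 1/7.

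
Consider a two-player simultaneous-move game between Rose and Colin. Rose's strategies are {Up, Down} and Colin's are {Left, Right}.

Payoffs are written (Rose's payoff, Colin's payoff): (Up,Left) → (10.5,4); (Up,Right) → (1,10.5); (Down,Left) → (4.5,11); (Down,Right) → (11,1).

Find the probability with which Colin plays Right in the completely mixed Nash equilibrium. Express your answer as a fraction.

Let y be the probability that Colin plays Left. In a completely mixed equilibrium, Rose must be indifferent between Up and Down.
Rose's expected payoff from Up is 10.5y + (1−y); from Down it is 4.5y + 11(1−y).
Setting these equal: 9.5y + 1 = −6.5y + 11, so y = 5/8.
Therefore Colin plays Right with probability 1 − 5/8 = 3/8.

3/8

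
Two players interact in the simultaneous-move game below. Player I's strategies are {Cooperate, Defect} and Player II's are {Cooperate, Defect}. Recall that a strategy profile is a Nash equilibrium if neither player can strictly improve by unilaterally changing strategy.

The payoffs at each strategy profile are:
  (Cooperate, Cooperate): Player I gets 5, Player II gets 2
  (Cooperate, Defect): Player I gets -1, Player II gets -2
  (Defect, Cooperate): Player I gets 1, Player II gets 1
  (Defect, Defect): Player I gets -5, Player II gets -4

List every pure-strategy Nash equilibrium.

(Cooperate, Cooperate): Player I gets 5 ≥ 1 from Defect, and Player II gets 2 ≥ -2 from Defect — Nash equilibrium.
(Cooperate, Defect): Player II prefers Cooperate (2 > -2) — not an equilibrium.
(Defect, Cooperate): Player I prefers Cooperate (5 > 1) — not an equilibrium.
(Defect, Defect): Player I prefers Cooperate (-1 > -5); Player II prefers Cooperate (1 > -4) — not an equilibrium.

(Cooperate, Cooperate)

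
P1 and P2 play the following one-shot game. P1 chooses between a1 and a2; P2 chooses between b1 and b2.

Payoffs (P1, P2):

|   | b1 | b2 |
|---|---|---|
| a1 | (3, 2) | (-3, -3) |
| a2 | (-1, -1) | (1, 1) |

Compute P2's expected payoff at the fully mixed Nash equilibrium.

-1/7

First find x, the probability P1 plays a1, from P2's indifference between b1 and b2: 2x − (1−x) = −3x + (1−x), giving x = 2/7.
Since P2 is indifferent in equilibrium, P2's expected payoff equals the payoff from either column against (2/7, 5/7). Using b1: 2(2/7) − (5/7) = -1/7.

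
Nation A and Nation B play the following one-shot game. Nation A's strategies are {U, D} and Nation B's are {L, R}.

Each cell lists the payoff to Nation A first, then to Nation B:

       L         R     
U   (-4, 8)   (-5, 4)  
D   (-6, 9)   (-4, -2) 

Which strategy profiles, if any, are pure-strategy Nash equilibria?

(U, L): Nation A gets -4 ≥ -6 from D, and Nation B gets 8 ≥ 4 from R — Nash equilibrium.
(U, R): Nation A prefers D (-4 > -5); Nation B prefers L (8 > 4) — not an equilibrium.
(D, L): Nation A prefers U (-4 > -6) — not an equilibrium.
(D, R): Nation B prefers L (9 > -2) — not an equilibrium.

(U, L)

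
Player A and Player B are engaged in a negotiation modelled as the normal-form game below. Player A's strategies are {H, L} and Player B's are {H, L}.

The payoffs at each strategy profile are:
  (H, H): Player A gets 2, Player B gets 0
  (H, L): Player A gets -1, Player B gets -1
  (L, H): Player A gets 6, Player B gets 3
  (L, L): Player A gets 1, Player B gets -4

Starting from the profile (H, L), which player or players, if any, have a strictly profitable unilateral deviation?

Player A at (H, L) earns -1; deviating to L yields 1 — a strict improvement.
Player B earns -1; deviating to H yields 0 — a strict improvement.
Both Player A and Player B have strictly profitable deviations.

Both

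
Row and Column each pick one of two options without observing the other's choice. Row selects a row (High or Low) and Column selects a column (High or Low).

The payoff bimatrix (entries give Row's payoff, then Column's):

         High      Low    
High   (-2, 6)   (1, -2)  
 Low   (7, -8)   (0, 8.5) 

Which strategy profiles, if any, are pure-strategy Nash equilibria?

(High, High): Row prefers Low (7 > -2) — not an equilibrium.
(High, Low): Column prefers High (6 > -2) — not an equilibrium.
(Low, High): Column prefers Low (8.5 > -8) — not an equilibrium.
(Low, Low): Row prefers High (1 > 0) — not an equilibrium.

none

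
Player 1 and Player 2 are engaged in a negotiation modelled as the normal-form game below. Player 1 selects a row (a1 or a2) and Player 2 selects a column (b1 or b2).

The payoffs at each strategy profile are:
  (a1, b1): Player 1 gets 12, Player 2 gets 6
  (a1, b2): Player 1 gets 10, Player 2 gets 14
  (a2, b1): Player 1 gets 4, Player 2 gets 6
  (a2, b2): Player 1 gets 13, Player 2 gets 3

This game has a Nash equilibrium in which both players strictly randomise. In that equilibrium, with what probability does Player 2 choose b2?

8/11

Let c be the probability that Player 2 plays b1. In a completely mixed equilibrium, Player 1 must be indifferent between a1 and a2.
Player 1's expected payoff from a1 is 12c + 10(1−c); from a2 it is 4c + 13(1−c).
Setting these equal: 2c + 10 = −9c + 13, so c = 3/11.
Therefore Player 2 plays b2 with probability 1 − 3/11 = 8/11.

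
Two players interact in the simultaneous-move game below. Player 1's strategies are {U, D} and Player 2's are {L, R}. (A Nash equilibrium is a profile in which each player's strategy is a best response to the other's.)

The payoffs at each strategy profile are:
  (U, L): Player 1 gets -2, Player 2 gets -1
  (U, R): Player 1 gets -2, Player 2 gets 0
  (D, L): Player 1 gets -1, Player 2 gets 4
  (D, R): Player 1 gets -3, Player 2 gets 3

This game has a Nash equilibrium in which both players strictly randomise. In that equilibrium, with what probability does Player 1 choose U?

1/2

Let r be the probability that Player 1 plays U. In a completely mixed equilibrium, Player 2 must be indifferent between L and R.
Player 2's expected payoff from L is −r + 4(1−r); from R it is 3(1−r).
Setting these equal: −5r + 4 = −3r + 3, so r = 1/2.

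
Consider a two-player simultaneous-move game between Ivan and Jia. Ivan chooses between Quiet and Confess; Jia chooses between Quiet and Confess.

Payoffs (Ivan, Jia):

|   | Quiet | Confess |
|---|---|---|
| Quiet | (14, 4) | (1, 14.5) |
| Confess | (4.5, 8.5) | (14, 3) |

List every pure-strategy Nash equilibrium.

none

(Quiet, Quiet): Jia prefers Confess (14.5 > 4) — not an equilibrium.
(Quiet, Confess): Ivan prefers Confess (14 > 1) — not an equilibrium.
(Confess, Quiet): Ivan prefers Quiet (14 > 4.5) — not an equilibrium.
(Confess, Confess): Jia prefers Quiet (8.5 > 3) — not an equilibrium.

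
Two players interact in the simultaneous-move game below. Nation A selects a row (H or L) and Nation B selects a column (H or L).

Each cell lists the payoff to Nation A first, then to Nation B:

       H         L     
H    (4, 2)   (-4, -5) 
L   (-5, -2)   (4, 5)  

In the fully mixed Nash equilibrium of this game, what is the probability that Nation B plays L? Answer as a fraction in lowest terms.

Let q be the probability that Nation B plays H. In a completely mixed equilibrium, Nation A must be indifferent between H and L.
Nation A's expected payoff from H is 4q − 4(1−q); from L it is −5q + 4(1−q).
Setting these equal: 8q − 4 = −9q + 4, so q = 8/17.
Therefore Nation B plays L with probability 1 − 8/17 = 9/17.

9/17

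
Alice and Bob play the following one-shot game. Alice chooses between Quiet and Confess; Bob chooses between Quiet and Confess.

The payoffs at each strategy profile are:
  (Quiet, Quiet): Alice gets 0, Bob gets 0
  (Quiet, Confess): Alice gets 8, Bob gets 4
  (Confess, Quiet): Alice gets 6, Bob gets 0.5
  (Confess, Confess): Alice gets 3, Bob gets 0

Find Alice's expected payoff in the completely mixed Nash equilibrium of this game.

48/11

First find q, the probability Bob plays Quiet, from Alice's indifference between Quiet and Confess: 8(1−q) = 6q + 3(1−q), giving q = 5/11.
Since Alice is indifferent in equilibrium, Alice's expected payoff equals the payoff from either row against (5/11, 6/11). Using Quiet: 8(6/11) = 48/11.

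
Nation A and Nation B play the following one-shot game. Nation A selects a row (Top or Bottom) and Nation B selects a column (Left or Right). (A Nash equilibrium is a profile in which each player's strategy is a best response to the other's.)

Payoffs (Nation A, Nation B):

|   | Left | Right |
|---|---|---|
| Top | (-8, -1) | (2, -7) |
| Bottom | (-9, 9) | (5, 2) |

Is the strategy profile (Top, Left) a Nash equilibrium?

Yes

At (Top, Left), Nation A earns -8; switching to Bottom would give -9, so Nation A has no profitable deviation.
Nation B earns -1; switching to Right would give -7, so Nation B has no profitable deviation.
Neither player can gain by a unilateral deviation, so this profile is a Nash equilibrium.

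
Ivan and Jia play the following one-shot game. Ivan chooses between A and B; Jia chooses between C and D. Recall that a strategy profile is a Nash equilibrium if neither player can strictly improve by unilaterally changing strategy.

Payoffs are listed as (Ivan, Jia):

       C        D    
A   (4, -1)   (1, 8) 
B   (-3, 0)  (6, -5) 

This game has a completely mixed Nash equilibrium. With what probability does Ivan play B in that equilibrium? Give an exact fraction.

Let x be the probability that Ivan plays A. In a completely mixed equilibrium, Jia must be indifferent between C and D.
Jia's expected payoff from C is −x; from D it is 8x − 5(1−x).
Setting these equal: −x = 13x − 5, so x = 5/14.
Therefore Ivan plays B with probability 1 − 5/14 = 9/14.

9/14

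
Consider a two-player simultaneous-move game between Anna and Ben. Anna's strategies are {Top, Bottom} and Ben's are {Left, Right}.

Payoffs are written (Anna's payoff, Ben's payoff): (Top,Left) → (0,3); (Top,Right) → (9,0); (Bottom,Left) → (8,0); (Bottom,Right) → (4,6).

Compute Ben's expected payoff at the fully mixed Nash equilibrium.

2

First find p, the probability Anna plays Top, from Ben's indifference between Left and Right: 3p = 6(1−p), giving p = 2/3.
Since Ben is indifferent in equilibrium, Ben's expected payoff equals the payoff from either column against (2/3, 1/3). Using Left: 3(2/3) = 2.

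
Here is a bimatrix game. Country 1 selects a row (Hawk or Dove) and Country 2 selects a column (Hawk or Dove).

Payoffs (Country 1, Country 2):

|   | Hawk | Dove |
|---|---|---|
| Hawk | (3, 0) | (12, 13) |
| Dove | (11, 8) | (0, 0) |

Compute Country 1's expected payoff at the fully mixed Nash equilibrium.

33/5

First find y, the probability Country 2 plays Hawk, from Country 1's indifference between Hawk and Dove: 3y + 12(1−y) = 11y, giving y = 3/5.
Since Country 1 is indifferent in equilibrium, Country 1's expected payoff equals the payoff from either row against (3/5, 2/5). Using Hawk: 3(3/5) + 12(2/5) = 33/5.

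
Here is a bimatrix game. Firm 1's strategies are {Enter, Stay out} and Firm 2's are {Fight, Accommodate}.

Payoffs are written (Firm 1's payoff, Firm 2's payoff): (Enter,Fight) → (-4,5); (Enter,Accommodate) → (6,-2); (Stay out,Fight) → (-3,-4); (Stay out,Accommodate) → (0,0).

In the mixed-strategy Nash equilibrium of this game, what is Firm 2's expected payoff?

-8/11

First find x, the probability Firm 1 plays Enter, from Firm 2's indifference between Fight and Accommodate: 5x − 4(1−x) = −2x, giving x = 4/11.
Since Firm 2 is indifferent in equilibrium, Firm 2's expected payoff equals the payoff from either column against (4/11, 7/11). Using Fight: 5(4/11) − 4(7/11) = -8/11.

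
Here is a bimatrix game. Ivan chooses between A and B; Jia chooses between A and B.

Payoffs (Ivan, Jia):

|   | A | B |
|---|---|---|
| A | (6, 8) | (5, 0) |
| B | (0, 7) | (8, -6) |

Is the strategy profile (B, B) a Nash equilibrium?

At (B, B), Ivan earns 8; switching to A would give 5, so Ivan has no profitable deviation.
Jia earns -6; switching to A would give 7, so Jia would deviate.
Since at least one player can profitably deviate, this is not a Nash equilibrium.

No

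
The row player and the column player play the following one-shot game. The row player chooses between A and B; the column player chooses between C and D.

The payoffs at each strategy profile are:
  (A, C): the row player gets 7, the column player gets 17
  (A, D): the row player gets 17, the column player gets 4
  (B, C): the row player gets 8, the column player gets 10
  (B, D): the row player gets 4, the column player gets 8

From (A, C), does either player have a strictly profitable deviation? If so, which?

The row player at (A, C) earns 7; deviating to B yields 8 — a strict improvement.
The column player earns 17; deviating to D yields 4 — not better.
Only the row player has a strictly profitable deviation.

The row player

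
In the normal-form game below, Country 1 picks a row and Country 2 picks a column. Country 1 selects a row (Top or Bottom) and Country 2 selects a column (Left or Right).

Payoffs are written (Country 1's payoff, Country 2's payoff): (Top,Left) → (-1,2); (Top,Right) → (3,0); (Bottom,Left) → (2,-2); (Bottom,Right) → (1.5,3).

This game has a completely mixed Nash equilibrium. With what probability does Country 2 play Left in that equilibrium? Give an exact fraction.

Let y be the probability that Country 2 plays Left. In a completely mixed equilibrium, Country 1 must be indifferent between Top and Bottom.
Country 1's expected payoff from Top is −y + 3(1−y); from Bottom it is 2y + 1.5(1−y).
Setting these equal: −4y + 3 = 0.5y + 1.5, so y = 1/3.

1/3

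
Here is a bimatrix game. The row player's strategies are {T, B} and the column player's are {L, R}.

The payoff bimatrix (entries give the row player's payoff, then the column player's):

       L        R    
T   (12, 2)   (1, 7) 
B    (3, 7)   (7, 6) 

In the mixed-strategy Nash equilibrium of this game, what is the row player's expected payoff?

27/5

First find q, the probability the column player plays L, from the row player's indifference between T and B: 12q + (1−q) = 3q + 7(1−q), giving q = 2/5.
Since the row player is indifferent in equilibrium, the row player's expected payoff equals the payoff from either row against (2/5, 3/5). Using T: 12(2/5) + (3/5) = 27/5.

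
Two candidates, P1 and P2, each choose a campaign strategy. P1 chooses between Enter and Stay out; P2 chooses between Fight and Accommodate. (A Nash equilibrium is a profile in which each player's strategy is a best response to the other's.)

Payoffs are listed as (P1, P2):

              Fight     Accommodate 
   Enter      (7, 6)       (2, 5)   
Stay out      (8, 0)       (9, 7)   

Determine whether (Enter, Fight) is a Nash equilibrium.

No

At (Enter, Fight), P1 earns 7; switching to Stay out would give 8, so P1 would deviate.
P2 earns 6; switching to Accommodate would give 5, so P2 has no profitable deviation.
Since at least one player can profitably deviate, this is not a Nash equilibrium.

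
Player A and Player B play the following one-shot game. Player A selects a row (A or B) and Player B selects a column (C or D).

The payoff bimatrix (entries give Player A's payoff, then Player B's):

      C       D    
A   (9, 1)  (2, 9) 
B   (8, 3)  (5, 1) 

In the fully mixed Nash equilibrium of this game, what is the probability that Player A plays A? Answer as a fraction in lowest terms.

1/5

Let p be the probability that Player A plays A. In a completely mixed equilibrium, Player B must be indifferent between C and D.
Player B's expected payoff from C is p + 3(1−p); from D it is 9p + (1−p).
Setting these equal: −2p + 3 = 8p + 1, so p = 1/5.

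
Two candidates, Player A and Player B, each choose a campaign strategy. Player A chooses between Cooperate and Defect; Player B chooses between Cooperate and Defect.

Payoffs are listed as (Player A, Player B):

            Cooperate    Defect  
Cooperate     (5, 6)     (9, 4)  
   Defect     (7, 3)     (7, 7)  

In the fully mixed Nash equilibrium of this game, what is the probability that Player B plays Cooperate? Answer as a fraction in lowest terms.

Let c be the probability that Player B plays Cooperate. In a completely mixed equilibrium, Player A must be indifferent between Cooperate and Defect.
Player A's expected payoff from Cooperate is 5c + 9(1−c); from Defect it is 7c + 7(1−c).
Setting these equal: −4c + 9 = 7, so c = 1/2.

1/2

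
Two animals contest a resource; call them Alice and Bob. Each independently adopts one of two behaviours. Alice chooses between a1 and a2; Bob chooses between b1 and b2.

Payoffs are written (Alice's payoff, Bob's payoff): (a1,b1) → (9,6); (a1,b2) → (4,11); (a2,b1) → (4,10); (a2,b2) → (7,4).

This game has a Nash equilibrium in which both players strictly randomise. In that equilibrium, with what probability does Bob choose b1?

Let y be the probability that Bob plays b1. In a completely mixed equilibrium, Alice must be indifferent between a1 and a2.
Alice's expected payoff from a1 is 9y + 4(1−y); from a2 it is 4y + 7(1−y).
Setting these equal: 5y + 4 = −3y + 7, so y = 3/8.

3/8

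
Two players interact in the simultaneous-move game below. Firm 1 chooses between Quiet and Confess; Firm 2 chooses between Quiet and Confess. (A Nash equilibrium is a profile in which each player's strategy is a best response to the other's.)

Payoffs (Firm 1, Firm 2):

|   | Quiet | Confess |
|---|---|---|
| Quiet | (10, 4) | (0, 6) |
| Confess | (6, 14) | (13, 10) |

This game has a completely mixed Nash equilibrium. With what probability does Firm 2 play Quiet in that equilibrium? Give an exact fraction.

13/17

Let q be the probability that Firm 2 plays Quiet. In a completely mixed equilibrium, Firm 1 must be indifferent between Quiet and Confess.
Firm 1's expected payoff from Quiet is 10q; from Confess it is 6q + 13(1−q).
Setting these equal: 10q = −7q + 13, so q = 13/17.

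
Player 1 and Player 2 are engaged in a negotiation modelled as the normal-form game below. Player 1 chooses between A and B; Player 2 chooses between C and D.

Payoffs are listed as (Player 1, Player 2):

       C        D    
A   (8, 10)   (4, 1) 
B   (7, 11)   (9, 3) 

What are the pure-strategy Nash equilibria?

(A, C)

(A, C): Player 1 gets 8 ≥ 7 from B, and Player 2 gets 10 ≥ 1 from D — Nash equilibrium.
(A, D): Player 1 prefers B (9 > 4); Player 2 prefers C (10 > 1) — not an equilibrium.
(B, C): Player 1 prefers A (8 > 7) — not an equilibrium.
(B, D): Player 2 prefers C (11 > 3) — not an equilibrium.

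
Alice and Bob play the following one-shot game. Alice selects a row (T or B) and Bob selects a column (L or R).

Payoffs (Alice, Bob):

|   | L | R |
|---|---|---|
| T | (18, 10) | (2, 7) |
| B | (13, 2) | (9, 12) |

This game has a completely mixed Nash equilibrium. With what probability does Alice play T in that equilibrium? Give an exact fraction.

Let p be the probability that Alice plays T. In a completely mixed equilibrium, Bob must be indifferent between L and R.
Bob's expected payoff from L is 10p + 2(1−p); from R it is 7p + 12(1−p).
Setting these equal: 8p + 2 = −5p + 12, so p = 10/13.

10/13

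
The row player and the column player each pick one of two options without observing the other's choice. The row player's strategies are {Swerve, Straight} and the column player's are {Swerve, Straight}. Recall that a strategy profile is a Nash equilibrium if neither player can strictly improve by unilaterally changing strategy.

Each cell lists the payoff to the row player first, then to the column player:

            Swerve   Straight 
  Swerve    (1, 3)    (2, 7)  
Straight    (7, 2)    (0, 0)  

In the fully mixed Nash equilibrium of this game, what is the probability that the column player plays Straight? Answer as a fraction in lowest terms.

Let q be the probability that the column player plays Swerve. In a completely mixed equilibrium, the row player must be indifferent between Swerve and Straight.
The row player's expected payoff from Swerve is q + 2(1−q); from Straight it is 7q.
Setting these equal: −q + 2 = 7q, so q = 1/4.
Therefore the column player plays Straight with probability 1 − 1/4 = 3/4.

3/4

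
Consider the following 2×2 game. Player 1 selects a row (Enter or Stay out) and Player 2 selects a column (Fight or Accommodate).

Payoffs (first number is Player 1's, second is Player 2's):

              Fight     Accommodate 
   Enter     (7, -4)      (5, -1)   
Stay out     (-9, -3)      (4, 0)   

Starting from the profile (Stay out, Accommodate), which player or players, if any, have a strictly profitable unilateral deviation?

Player 1 at (Stay out, Accommodate) earns 4; deviating to Enter yields 5 — a strict improvement.
Player 2 earns 0; deviating to Fight yields -3 — not better.
Only Player 1 has a strictly profitable deviation.

Player 1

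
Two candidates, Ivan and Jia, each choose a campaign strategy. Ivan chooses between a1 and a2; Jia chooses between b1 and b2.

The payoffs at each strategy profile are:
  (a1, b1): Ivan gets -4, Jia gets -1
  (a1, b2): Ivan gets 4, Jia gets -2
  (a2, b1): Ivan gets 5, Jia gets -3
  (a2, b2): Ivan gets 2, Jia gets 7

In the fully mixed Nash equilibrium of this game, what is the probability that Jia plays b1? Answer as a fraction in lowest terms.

Let c be the probability that Jia plays b1. In a completely mixed equilibrium, Ivan must be indifferent between a1 and a2.
Ivan's expected payoff from a1 is −4c + 4(1−c); from a2 it is 5c + 2(1−c).
Setting these equal: −8c + 4 = 3c + 2, so c = 2/11.

2/11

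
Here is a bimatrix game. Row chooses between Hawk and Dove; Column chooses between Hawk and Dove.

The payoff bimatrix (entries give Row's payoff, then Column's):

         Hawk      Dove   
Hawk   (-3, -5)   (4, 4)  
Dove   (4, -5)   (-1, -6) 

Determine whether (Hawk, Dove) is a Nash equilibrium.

Yes

At (Hawk, Dove), Row earns 4; switching to Dove would give -1, so Row has no profitable deviation.
Column earns 4; switching to Hawk would give -5, so Column has no profitable deviation.
Neither player can gain by a unilateral deviation, so this profile is a Nash equilibrium.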